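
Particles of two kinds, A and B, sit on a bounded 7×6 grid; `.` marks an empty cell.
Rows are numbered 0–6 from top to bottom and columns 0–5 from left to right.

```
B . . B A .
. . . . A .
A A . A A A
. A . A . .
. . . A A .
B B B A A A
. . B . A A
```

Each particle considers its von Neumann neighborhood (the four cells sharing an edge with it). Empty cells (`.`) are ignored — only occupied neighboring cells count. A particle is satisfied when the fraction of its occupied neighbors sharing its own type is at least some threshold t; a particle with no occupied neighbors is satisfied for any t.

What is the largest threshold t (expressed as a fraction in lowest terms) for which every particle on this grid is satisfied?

Row 0: (0,0)B — no occupied neighbors · (0,3)B 0/1 · (0,4)A 1/2
Row 1: (1,4)A 2/2
Row 2: (2,0)A 1/1 · (2,1)A 2/2 · (2,3)A 2/2 · (2,4)A 3/3 · (2,5)A 1/1
Row 3: (3,1)A 1/1 · (3,3)A 2/2
Row 4: (4,3)A 3/3 · (4,4)A 2/2
Row 5: (5,0)B 1/1 · (5,1)B 2/2 · (5,2)B 2/3 · (5,3)A 2/3 · (5,4)A 4/4 · (5,5)A 2/2
Row 6: (6,2)B 1/1 · (6,4)A 2/2 · (6,5)A 2/2
The smallest same-type fraction is 0/1 at (0,3), which reduces to 0/1. Any threshold above that leaves this particle unsatisfied.

0/1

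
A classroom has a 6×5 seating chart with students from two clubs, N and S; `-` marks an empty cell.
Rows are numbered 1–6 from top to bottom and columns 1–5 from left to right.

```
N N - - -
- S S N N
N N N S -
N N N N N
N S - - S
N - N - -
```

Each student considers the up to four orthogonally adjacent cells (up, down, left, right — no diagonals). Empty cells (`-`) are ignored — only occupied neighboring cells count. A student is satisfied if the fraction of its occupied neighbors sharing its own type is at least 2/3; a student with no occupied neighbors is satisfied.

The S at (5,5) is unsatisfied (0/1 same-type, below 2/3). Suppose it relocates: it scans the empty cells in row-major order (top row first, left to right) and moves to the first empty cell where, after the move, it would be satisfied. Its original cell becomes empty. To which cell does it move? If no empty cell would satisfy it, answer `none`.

(6,5)

Vacating (5,5). Empty cells in order:
  (1,3): 1/2 same-type → still unsatisfied.
  (1,4): 0/1 same-type → still unsatisfied.
  (1,5): 0/1 same-type → still unsatisfied.
  (2,1): 1/3 same-type → still unsatisfied.
  (3,5): 1/3 same-type → still unsatisfied.
  (5,3): 1/3 same-type → still unsatisfied.
  (5,4): 0/1 same-type → still unsatisfied.
  (6,2): 1/3 same-type → still unsatisfied.
  (6,4): 0/1 same-type → still unsatisfied.
  (6,5): 0/0 same-type → satisfied — stop here.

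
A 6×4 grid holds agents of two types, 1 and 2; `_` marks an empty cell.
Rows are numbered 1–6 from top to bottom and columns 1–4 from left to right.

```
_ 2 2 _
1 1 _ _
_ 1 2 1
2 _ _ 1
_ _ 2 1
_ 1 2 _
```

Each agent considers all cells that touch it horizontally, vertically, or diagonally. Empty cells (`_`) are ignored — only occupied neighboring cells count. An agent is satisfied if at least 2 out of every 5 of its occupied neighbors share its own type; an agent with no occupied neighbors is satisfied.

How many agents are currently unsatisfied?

Row 1: (1,2)2 1/3 unhappy · (1,3)2 1/2 ok
Row 2: (2,1)1 2/3 ok · (2,2)1 2/5 ok
Row 3: (3,2)1 2/4 ok · (3,3)2 0/4 unhappy · (3,4)1 1/2 ok
Row 4: (4,1)2 0/1 unhappy · (4,4)1 2/4 ok
Row 5: (5,3)2 1/4 unhappy · (5,4)1 1/3 unhappy
Row 6: (6,2)1 0/2 unhappy · (6,3)2 1/3 unhappy
Unsatisfied: (1,2), (3,3), (4,1), (5,3), (5,4), (6,2), (6,3) — 7 in total.

7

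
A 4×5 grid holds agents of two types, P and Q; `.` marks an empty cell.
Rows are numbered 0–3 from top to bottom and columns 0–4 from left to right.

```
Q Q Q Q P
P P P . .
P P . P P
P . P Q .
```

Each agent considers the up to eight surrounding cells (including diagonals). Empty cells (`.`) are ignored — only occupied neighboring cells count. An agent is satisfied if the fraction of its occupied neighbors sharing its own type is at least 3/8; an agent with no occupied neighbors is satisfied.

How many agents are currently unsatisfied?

(0,0)Q 1/3 not
(0,1)Q 2/5 satisfied
(0,2)Q 2/4 satisfied
(0,3)Q 1/3 not
(0,4)P 0/1 not
(1,0)P 3/5 satisfied
(1,1)P 4/7 satisfied
(1,2)P 3/6 satisfied
(2,0)P 4/4 satisfied
(2,1)P 6/6 satisfied
(2,3)P 3/4 satisfied
(2,4)P 1/2 satisfied
(3,0)P 2/2 satisfied
(3,2)P 2/3 satisfied
(3,3)Q 0/3 not
Unsatisfied: (0,0), (0,3), (0,4), (3,3) — 4 in total.

4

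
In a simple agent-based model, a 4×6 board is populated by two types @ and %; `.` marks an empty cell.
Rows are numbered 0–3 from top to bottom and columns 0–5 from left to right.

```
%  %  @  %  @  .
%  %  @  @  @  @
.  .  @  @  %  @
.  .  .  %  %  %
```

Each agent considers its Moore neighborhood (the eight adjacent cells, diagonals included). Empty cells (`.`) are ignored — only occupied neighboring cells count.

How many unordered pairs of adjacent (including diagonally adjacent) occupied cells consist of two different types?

Scan each occupied cell's neighbors to the right and below (and the two forward diagonals) so each pair is counted once.
Row 0: %(0,0)–%(0,1)= %(0,0)–%(1,0)= %(0,0)–%(1,1)= %(0,1)–@(0,2)≠ %(0,1)–%(1,1)= %(0,1)–@(1,2)≠ %(0,1)–%(1,0)= @(0,2)–%(0,3)≠ @(0,2)–@(1,2)= @(0,2)–@(1,3)= @(0,2)–%(1,1)≠ %(0,3)–@(0,4)≠ %(0,3)–@(1,3)≠ %(0,3)–@(1,4)≠ %(0,3)–@(1,2)≠ @(0,4)–@(1,4)= @(0,4)–@(1,5)= @(0,4)–@(1,3)=  → 8/18 unlike.
Row 1: %(1,0)–%(1,1)= %(1,1)–@(1,2)≠ %(1,1)–@(2,2)≠ @(1,2)–@(1,3)= @(1,2)–@(2,2)= @(1,2)–@(2,3)= @(1,3)–@(1,4)= @(1,3)–@(2,3)= @(1,3)–%(2,4)≠ @(1,3)–@(2,2)= @(1,4)–@(1,5)= @(1,4)–%(2,4)≠ @(1,4)–@(2,5)= @(1,4)–@(2,3)= @(1,5)–@(2,5)= @(1,5)–%(2,4)≠  → 5/16 unlike.
Row 2: @(2,2)–@(2,3)= @(2,2)–%(3,3)≠ @(2,3)–%(2,4)≠ @(2,3)–%(3,3)≠ @(2,3)–%(3,4)≠ %(2,4)–@(2,5)≠ %(2,4)–%(3,4)= %(2,4)–%(3,5)= %(2,4)–%(3,3)= @(2,5)–%(3,5)≠ @(2,5)–%(3,4)≠  → 7/11 unlike.
Row 3: %(3,3)–%(3,4)= %(3,4)–%(3,5)=  → 0/2 unlike.
Total adjacent occupied pairs: 47; unlike-type pairs: 20.

20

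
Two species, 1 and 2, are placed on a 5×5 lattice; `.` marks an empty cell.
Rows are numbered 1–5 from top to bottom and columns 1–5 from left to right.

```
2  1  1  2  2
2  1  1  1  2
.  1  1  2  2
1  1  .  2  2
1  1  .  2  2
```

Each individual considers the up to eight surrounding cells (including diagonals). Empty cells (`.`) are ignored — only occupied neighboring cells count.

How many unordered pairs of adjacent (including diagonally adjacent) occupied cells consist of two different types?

Scan each occupied cell's neighbors to the right and below (and the two forward diagonals) so each pair is counted once.
Row 1: 2(1,1)–1(1,2)≠ 2(1,1)–2(2,1)= 2(1,1)–1(2,2)≠ 1(1,2)–1(1,3)= 1(1,2)–1(2,2)= 1(1,2)–1(2,3)= 1(1,2)–2(2,1)≠ 1(1,3)–2(1,4)≠ 1(1,3)–1(2,3)= 1(1,3)–1(2,4)= 1(1,3)–1(2,2)= 2(1,4)–2(1,5)= 2(1,4)–1(2,4)≠ 2(1,4)–2(2,5)= 2(1,4)–1(2,3)≠ 2(1,5)–2(2,5)= 2(1,5)–1(2,4)≠  → 7/17 unlike.
Row 2: 2(2,1)–1(2,2)≠ 2(2,1)–1(3,2)≠ 1(2,2)–1(2,3)= 1(2,2)–1(3,2)= 1(2,2)–1(3,3)= 1(2,3)–1(2,4)= 1(2,3)–1(3,3)= 1(2,3)–2(3,4)≠ 1(2,3)–1(3,2)= 1(2,4)–2(2,5)≠ 1(2,4)–2(3,4)≠ 1(2,4)–2(3,5)≠ 1(2,4)–1(3,3)= 2(2,5)–2(3,5)= 2(2,5)–2(3,4)=  → 6/15 unlike.
Row 3: 1(3,2)–1(3,3)= 1(3,2)–1(4,2)= 1(3,2)–1(4,1)= 1(3,3)–2(3,4)≠ 1(3,3)–2(4,4)≠ 1(3,3)–1(4,2)= 2(3,4)–2(3,5)= 2(3,4)–2(4,4)= 2(3,4)–2(4,5)= 2(3,5)–2(4,5)= 2(3,5)–2(4,4)=  → 2/11 unlike.
Row 4: 1(4,1)–1(4,2)= 1(4,1)–1(5,1)= 1(4,1)–1(5,2)= 1(4,2)–1(5,2)= 1(4,2)–1(5,1)= 2(4,4)–2(4,5)= 2(4,4)–2(5,4)= 2(4,4)–2(5,5)= 2(4,5)–2(5,5)= 2(4,5)–2(5,4)=  → 0/10 unlike.
Row 5: 1(5,1)–1(5,2)= 2(5,4)–2(5,5)=  → 0/2 unlike.
Total adjacent occupied pairs: 55; unlike-type pairs: 15.

15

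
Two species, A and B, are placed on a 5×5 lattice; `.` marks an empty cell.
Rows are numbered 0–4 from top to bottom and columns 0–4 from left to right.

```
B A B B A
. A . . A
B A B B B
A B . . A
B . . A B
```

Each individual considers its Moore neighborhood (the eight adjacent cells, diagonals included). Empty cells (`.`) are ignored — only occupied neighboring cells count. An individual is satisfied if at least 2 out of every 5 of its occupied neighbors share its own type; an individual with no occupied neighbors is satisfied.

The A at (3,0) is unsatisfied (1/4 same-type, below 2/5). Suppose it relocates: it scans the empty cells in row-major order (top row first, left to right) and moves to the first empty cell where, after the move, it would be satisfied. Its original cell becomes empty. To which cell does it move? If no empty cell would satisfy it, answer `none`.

Vacating (3,0). Empty cells in order:
  (1,0): 3/5 same-type → satisfied — stop here.

(1,0)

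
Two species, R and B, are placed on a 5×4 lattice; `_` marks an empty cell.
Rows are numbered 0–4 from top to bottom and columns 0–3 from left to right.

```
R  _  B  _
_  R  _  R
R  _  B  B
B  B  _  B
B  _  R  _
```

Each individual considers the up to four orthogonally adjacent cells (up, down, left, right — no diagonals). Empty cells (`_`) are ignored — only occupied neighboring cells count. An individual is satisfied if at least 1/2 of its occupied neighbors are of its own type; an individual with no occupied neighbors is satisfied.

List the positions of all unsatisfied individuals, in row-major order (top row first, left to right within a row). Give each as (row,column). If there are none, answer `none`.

(1,3), (2,0)

(0,0)R 0/0 ok
(0,2)B 0/0 ok
(1,1)R 0/0 ok
(1,3)R 0/1 unhappy
(2,0)R 0/1 unhappy
(2,2)B 1/1 ok
(2,3)B 2/3 ok
(3,0)B 2/3 ok
(3,1)B 1/1 ok
(3,3)B 1/1 ok
(4,0)B 1/1 ok
(4,2)R 0/0 ok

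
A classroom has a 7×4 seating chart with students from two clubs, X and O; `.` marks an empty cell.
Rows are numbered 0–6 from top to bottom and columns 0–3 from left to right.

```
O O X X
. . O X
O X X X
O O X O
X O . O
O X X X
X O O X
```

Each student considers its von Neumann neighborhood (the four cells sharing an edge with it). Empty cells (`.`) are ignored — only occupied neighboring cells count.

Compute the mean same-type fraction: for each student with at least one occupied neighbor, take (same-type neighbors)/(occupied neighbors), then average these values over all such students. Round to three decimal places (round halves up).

Row 0: (0,0)O 1/1 · (0,1)O 1/2 · (0,2)X 1/3 · (0,3)X 2/2
Row 1: (1,2)O 0/3 · (1,3)X 2/3
Row 2: (2,0)O 1/2 · (2,1)X 1/3 · (2,2)X 3/4 · (2,3)X 2/3
Row 3: (3,0)O 2/3 · (3,1)O 2/4 · (3,2)X 1/3 · (3,3)O 1/3
Row 4: (4,0)X 0/3 · (4,1)O 1/3 · (4,3)O 1/2
Row 5: (5,0)O 0/3 · (5,1)X 1/4 · (5,2)X 2/3 · (5,3)X 2/3
Row 6: (6,0)X 0/2 · (6,1)O 1/3 · (6,2)O 1/3 · (6,3)X 1/2
Sum over 25 students: 1/1 + 1/2 + 1/3 + 2/2 + 0/3 + 2/3 + 1/2 + 1/3 + 3/4 + 2/3 + 2/3 + 2/4 + 1/3 + 1/3 + 0/3 + 1/3 + 1/2 + 0/3 + 1/4 + 2/3 + 2/3 + 0/2 + 1/3 + 1/3 + 1/2 = 67/6; mean = 67/6 ÷ 25 = 67/150 = 0.446666… → 0.447.

0.447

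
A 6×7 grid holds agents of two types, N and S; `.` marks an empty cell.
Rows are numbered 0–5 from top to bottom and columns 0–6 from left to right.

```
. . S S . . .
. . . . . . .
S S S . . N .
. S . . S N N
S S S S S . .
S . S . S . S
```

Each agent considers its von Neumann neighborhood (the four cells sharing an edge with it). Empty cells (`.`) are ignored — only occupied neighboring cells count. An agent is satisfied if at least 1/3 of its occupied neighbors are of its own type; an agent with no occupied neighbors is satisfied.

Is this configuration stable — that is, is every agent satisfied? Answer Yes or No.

Row 0: (0,2)S 1/1 ok · (0,3)S 1/1 ok
Row 2: (2,0)S 1/1 ok · (2,1)S 3/3 ok · (2,2)S 1/1 ok · (2,5)N 1/1 ok
Row 3: (3,1)S 2/2 ok · (3,4)S 1/2 ok · (3,5)N 2/3 ok · (3,6)N 1/1 ok
Row 4: (4,0)S 2/2 ok · (4,1)S 3/3 ok · (4,2)S 3/3 ok · (4,3)S 2/2 ok · (4,4)S 3/3 ok
Row 5: (5,0)S 1/1 ok · (5,2)S 1/1 ok · (5,4)S 1/1 ok · (5,6)S 0/0 ok
All meet the threshold, so the configuration is stable.

Yes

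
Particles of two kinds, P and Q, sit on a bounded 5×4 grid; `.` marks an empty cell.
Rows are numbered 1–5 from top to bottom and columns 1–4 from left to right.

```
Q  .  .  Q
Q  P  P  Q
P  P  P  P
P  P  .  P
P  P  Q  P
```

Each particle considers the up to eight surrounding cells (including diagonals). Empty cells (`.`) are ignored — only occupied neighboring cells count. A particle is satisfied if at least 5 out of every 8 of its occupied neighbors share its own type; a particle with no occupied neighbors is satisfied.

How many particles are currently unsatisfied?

6

(1,1)Q 1/2 ✗
(1,4)Q 1/2 ✗
(2,1)Q 1/4 ✗
(2,2)P 4/6 ✓
(2,3)P 4/6 ✓
(2,4)Q 1/4 ✗
(3,1)P 4/5 ✓
(3,2)P 6/7 ✓
(3,3)P 6/7 ✓
(3,4)P 3/4 ✓
(4,1)P 5/5 ✓
(4,2)P 6/7 ✓
(4,4)P 3/4 ✓
(5,1)P 3/3 ✓
(5,2)P 3/4 ✓
(5,3)Q 0/4 ✗
(5,4)P 1/2 ✗
Unsatisfied: (1,1), (1,4), (2,1), (2,4), (5,3), (5,4) — 6 in total.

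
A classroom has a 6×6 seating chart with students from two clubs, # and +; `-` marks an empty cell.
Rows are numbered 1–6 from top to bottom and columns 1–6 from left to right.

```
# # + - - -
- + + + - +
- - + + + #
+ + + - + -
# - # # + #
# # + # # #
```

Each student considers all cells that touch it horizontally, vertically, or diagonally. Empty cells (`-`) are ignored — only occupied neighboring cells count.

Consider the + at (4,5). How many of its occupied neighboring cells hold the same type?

3

Occupied neighbors of (4,5): (3,4)=+, (3,5)=+, (3,6)=#, (5,4)=#, (5,5)=+, (5,6)=#.
Same type (+): 3 of 6.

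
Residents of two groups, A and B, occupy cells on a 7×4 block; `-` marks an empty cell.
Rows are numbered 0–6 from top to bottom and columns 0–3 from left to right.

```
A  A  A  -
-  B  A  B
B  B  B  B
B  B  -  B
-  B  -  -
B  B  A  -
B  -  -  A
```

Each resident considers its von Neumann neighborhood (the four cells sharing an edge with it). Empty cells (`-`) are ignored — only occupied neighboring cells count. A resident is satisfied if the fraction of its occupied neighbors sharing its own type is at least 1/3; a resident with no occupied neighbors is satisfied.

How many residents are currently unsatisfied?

(0,0)A 1/1 satisfied
(0,1)A 2/3 satisfied
(0,2)A 2/2 satisfied
(1,1)B 1/3 satisfied
(1,2)A 1/4 not
(1,3)B 1/2 satisfied
(2,0)B 2/2 satisfied
(2,1)B 4/4 satisfied
(2,2)B 2/3 satisfied
(2,3)B 3/3 satisfied
(3,0)B 2/2 satisfied
(3,1)B 3/3 satisfied
(3,3)B 1/1 satisfied
(4,1)B 2/2 satisfied
(5,0)B 2/2 satisfied
(5,1)B 2/3 satisfied
(5,2)A 0/1 not
(6,0)B 1/1 satisfied
(6,3)A 0/0 satisfied
Unsatisfied: (1,2), (5,2) — 2 in total.

2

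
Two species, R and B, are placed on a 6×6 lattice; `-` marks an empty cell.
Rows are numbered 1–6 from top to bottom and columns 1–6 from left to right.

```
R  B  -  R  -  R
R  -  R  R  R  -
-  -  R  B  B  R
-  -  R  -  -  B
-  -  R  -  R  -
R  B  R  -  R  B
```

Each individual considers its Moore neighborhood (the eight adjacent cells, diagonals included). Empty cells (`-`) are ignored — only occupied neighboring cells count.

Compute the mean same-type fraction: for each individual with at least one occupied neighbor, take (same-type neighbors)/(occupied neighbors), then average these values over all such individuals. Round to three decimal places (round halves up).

0.456

(1,1)R 1/2
(1,2)B 0/3
(1,4)R 3/3
(1,6)R 1/1
(2,1)R 1/2
(2,3)R 3/5
(2,4)R 4/6
(2,5)R 4/6
(3,3)R 3/4
(3,4)B 1/6
(3,5)B 2/5
(3,6)R 1/3
(4,3)R 2/3
(4,6)B 1/3
(5,3)R 2/3
(5,5)R 1/3
(6,1)R 0/1
(6,2)B 0/3
(6,3)R 1/2
(6,5)R 1/2
(6,6)B 0/2
Sum over 21 individuals: 1/2 + 0/3 + 3/3 + 1/1 + 1/2 + 3/5 + 4/6 + 4/6 + 3/4 + 1/6 + 2/5 + 1/3 + 2/3 + 1/3 + 2/3 + 1/3 + 0/1 + 0/3 + 1/2 + 1/2 + 0/2 = 115/12; mean = 115/12 ÷ 21 = 115/252 = 0.456349… → 0.456.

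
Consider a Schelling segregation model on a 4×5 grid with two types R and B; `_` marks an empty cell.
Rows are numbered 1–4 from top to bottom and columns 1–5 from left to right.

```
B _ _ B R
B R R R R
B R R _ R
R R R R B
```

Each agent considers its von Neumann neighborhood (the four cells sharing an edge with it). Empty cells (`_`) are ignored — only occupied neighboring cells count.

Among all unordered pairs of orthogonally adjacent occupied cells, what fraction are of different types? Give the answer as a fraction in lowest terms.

Scan each occupied cell's neighbors to the right and below so each pair is counted once.
From row 1: 2 unlike of 4 pairs (running 2/4).
From row 2: 1 unlike of 8 pairs (running 3/12).
From row 3: 3 unlike of 6 pairs (running 6/18).
From row 4: 1 unlike of 4 pairs (running 7/22).
Total adjacent occupied pairs: 22; unlike-type pairs: 7.
7/22 is already in lowest terms.

7/22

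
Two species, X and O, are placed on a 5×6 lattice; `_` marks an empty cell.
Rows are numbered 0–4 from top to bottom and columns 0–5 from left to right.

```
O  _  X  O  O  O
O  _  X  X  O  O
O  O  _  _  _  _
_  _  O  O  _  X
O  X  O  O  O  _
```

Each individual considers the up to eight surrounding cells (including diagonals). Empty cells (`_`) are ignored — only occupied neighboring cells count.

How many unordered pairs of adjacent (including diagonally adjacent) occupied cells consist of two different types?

10

Scan each occupied cell's neighbors to the right and below (and the two forward diagonals) so each pair is counted once.
From row 0: 4 unlike of 14 pairs (running 4/14).
From row 1: 2 unlike of 6 pairs (running 6/20).
From row 2: 0 unlike of 2 pairs (running 6/22).
From row 3: 2 unlike of 8 pairs (running 8/30).
From row 4: 2 unlike of 4 pairs (running 10/34).
Total adjacent occupied pairs: 34; unlike-type pairs: 10.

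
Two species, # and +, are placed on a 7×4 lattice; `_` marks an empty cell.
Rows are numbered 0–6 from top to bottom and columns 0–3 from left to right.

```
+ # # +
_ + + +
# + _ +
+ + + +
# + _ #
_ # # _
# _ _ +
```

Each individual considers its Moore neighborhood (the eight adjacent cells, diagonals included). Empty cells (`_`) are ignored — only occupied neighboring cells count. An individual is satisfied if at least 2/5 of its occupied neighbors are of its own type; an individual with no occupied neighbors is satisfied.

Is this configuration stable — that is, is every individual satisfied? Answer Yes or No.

No

(0,0)+ 1/2 ok
(0,1)# 1/4 unhappy
(0,2)# 1/5 unhappy
(0,3)+ 2/3 ok
(1,1)+ 3/6 ok
(1,2)+ 5/7 ok
(1,3)+ 3/4 ok
(2,0)# 0/4 unhappy
(2,1)+ 5/6 ok
(2,3)+ 4/4 ok
(3,0)+ 3/5 ok
(3,1)+ 4/6 ok
(3,2)+ 5/6 ok
(3,3)+ 2/3 ok
(4,0)# 1/4 unhappy
(4,1)+ 3/6 ok
(4,3)# 1/3 unhappy
(5,1)# 3/4 ok
(5,2)# 2/4 ok
(6,0)# 1/1 ok
(6,3)+ 0/1 unhappy
For instance (0,1) has only 1/4 same-type neighbors, below 2/5.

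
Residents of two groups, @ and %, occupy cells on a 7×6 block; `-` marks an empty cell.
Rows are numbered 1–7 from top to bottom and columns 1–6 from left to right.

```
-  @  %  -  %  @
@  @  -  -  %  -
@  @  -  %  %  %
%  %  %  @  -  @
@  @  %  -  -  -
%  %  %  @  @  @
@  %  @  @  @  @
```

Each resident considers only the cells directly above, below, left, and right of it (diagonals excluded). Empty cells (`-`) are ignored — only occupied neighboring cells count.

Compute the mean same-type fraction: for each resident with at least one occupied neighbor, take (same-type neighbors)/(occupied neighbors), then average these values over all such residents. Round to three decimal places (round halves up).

(1,2)@ 1/2
(1,3)% 0/1
(1,5)% 1/2
(1,6)@ 0/1
(2,1)@ 2/2
(2,2)@ 3/3
(2,5)% 2/2
(3,1)@ 2/3
(3,2)@ 2/3
(3,4)% 1/2
(3,5)% 3/3
(3,6)% 1/2
(4,1)% 1/3
(4,2)% 2/4
(4,3)% 2/3
(4,4)@ 0/2
(4,6)@ 0/1
(5,1)@ 1/3
(5,2)@ 1/4
(5,3)% 2/3
(6,1)% 1/3
(6,2)% 3/4
(6,3)% 2/4
(6,4)@ 2/3
(6,5)@ 3/3
(6,6)@ 2/2
(7,1)@ 0/2
(7,2)% 1/3
(7,3)@ 1/3
(7,4)@ 3/3
(7,5)@ 3/3
(7,6)@ 2/2
Sum over 32 residents: 1/2 + 0/1 + 1/2 + 0/1 + 2/2 + 3/3 + 2/2 + 2/3 + 2/3 + 1/2 + 3/3 + 1/2 + 1/3 + 2/4 + 2/3 + 0/2 + 0/1 + 1/3 + 1/4 + 2/3 + 1/3 + 3/4 + 2/4 + 2/3 + 3/3 + 2/2 + 0/2 + 1/3 + 1/3 + 3/3 + 3/3 + 2/2 = 18; mean = 18 ÷ 32 = 9/16 = 0.5625 → 0.563.

0.563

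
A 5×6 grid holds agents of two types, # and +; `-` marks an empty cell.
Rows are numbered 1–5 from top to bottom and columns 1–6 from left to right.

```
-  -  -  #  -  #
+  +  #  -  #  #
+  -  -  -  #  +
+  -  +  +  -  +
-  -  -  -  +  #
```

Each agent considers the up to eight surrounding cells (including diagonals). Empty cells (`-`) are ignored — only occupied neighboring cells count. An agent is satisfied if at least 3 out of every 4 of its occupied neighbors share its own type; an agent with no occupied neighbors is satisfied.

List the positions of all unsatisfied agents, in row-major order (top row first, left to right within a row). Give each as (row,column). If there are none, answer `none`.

(2,2), (2,3), (3,5), (3,6), (4,4), (4,6), (5,5), (5,6)

(1,4)# 2/2 satisfied
(1,6)# 2/2 satisfied
(2,1)+ 2/2 satisfied
(2,2)+ 2/3 not
(2,3)# 1/2 not
(2,5)# 4/5 satisfied
(2,6)# 3/4 satisfied
(3,1)+ 3/3 satisfied
(3,5)# 2/5 not
(3,6)+ 1/4 not
(4,1)+ 1/1 satisfied
(4,3)+ 1/1 satisfied
(4,4)+ 2/3 not
(4,6)+ 2/4 not
(5,5)+ 2/3 not
(5,6)# 0/2 not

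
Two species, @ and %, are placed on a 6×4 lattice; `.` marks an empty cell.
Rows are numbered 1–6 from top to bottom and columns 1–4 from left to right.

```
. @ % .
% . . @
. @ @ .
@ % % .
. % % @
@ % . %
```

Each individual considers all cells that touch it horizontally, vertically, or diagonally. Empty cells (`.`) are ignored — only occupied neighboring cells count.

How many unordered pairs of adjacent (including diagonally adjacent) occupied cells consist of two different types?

Scan each occupied cell's neighbors to the right and below (and the two forward diagonals) so each pair is counted once.
Row 1: @(1,2)–%(1,3)≠ @(1,2)–%(2,1)≠ %(1,3)–@(2,4)≠  → 3/3 unlike.
Row 2: %(2,1)–@(3,2)≠ @(2,4)–@(3,3)=  → 1/2 unlike.
Row 3: @(3,2)–@(3,3)= @(3,2)–%(4,2)≠ @(3,2)–%(4,3)≠ @(3,2)–@(4,1)= @(3,3)–%(4,3)≠ @(3,3)–%(4,2)≠  → 4/6 unlike.
Row 4: @(4,1)–%(4,2)≠ @(4,1)–%(5,2)≠ %(4,2)–%(4,3)= %(4,2)–%(5,2)= %(4,2)–%(5,3)= %(4,3)–%(5,3)= %(4,3)–@(5,4)≠ %(4,3)–%(5,2)=  → 3/8 unlike.
Row 5: %(5,2)–%(5,3)= %(5,2)–%(6,2)= %(5,2)–@(6,1)≠ %(5,3)–@(5,4)≠ %(5,3)–%(6,4)= %(5,3)–%(6,2)= @(5,4)–%(6,4)≠  → 3/7 unlike.
Row 6: @(6,1)–%(6,2)≠  → 1/1 unlike.
Total adjacent occupied pairs: 27; unlike-type pairs: 15.

15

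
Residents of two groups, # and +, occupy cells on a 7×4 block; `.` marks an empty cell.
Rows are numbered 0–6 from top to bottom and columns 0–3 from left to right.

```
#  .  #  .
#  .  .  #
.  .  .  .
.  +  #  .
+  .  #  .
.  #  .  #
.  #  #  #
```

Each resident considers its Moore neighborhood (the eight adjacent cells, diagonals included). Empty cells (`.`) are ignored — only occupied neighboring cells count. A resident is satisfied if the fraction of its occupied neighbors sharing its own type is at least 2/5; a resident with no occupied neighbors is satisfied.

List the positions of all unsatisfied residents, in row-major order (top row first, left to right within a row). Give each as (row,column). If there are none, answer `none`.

(3,1)

Row 0: (0,0)# 1/1 ok · (0,2)# 1/1 ok
Row 1: (1,0)# 1/1 ok · (1,3)# 1/1 ok
Row 3: (3,1)+ 1/3 unhappy · (3,2)# 1/2 ok
Row 4: (4,0)+ 1/2 ok · (4,2)# 3/4 ok
Row 5: (5,1)# 3/4 ok · (5,3)# 3/3 ok
Row 6: (6,1)# 2/2 ok · (6,2)# 4/4 ok · (6,3)# 2/2 ok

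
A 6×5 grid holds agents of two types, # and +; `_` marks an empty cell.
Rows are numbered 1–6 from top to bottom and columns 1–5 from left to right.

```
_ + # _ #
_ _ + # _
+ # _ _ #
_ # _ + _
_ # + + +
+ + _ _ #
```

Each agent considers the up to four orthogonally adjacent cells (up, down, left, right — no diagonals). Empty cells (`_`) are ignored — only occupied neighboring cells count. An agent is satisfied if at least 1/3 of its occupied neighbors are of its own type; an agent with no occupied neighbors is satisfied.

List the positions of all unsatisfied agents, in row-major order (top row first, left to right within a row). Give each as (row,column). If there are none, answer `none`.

(1,2), (1,3), (2,3), (2,4), (3,1), (6,5)

(1,2)+ 0/1 not
(1,3)# 0/2 not
(1,5)# 0/0 satisfied
(2,3)+ 0/2 not
(2,4)# 0/1 not
(3,1)+ 0/1 not
(3,2)# 1/2 satisfied
(3,5)# 0/0 satisfied
(4,2)# 2/2 satisfied
(4,4)+ 1/1 satisfied
(5,2)# 1/3 satisfied
(5,3)+ 1/2 satisfied
(5,4)+ 3/3 satisfied
(5,5)+ 1/2 satisfied
(6,1)+ 1/1 satisfied
(6,2)+ 1/2 satisfied
(6,5)# 0/1 not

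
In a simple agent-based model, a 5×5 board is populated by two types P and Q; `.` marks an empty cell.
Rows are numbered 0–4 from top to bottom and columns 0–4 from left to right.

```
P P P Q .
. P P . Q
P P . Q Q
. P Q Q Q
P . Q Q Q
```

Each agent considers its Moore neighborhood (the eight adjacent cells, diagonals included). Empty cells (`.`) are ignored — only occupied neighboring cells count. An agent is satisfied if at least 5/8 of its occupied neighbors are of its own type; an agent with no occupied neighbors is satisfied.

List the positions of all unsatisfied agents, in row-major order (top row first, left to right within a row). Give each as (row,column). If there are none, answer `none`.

(0,0)P 2/2 ok
(0,1)P 4/4 ok
(0,2)P 3/4 ok
(0,3)Q 1/3 unhappy
(1,1)P 6/6 ok
(1,2)P 4/6 ok
(1,4)Q 3/3 ok
(2,0)P 3/3 ok
(2,1)P 4/5 ok
(2,3)Q 5/6 ok
(2,4)Q 4/4 ok
(3,1)P 3/5 unhappy
(3,2)Q 4/6 ok
(3,3)Q 7/7 ok
(3,4)Q 5/5 ok
(4,0)P 1/1 ok
(4,2)Q 3/4 ok
(4,3)Q 5/5 ok
(4,4)Q 3/3 ok

(0,3), (3,1)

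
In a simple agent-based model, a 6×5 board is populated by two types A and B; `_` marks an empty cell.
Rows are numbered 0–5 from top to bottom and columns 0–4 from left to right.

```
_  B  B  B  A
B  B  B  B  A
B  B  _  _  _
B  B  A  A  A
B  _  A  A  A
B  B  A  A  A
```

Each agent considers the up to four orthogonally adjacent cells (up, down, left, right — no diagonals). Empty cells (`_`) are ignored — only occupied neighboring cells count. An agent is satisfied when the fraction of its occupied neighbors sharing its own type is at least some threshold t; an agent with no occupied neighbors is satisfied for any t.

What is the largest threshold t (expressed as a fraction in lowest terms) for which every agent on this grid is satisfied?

(0,1)B 2/2
(0,2)B 3/3
(0,3)B 2/3
(0,4)A 1/2
(1,0)B 2/2
(1,1)B 4/4
(1,2)B 3/3
(1,3)B 2/3
(1,4)A 1/2
(2,0)B 3/3
(2,1)B 3/3
(3,0)B 3/3
(3,1)B 2/3
(3,2)A 2/3
(3,3)A 3/3
(3,4)A 2/2
(4,0)B 2/2
(4,2)A 3/3
(4,3)A 4/4
(4,4)A 3/3
(5,0)B 2/2
(5,1)B 1/2
(5,2)A 2/3
(5,3)A 3/3
(5,4)A 2/2
The smallest same-type fraction is 1/2 at (0,4), which reduces to 1/2. Any threshold above that leaves this agent unsatisfied.

1/2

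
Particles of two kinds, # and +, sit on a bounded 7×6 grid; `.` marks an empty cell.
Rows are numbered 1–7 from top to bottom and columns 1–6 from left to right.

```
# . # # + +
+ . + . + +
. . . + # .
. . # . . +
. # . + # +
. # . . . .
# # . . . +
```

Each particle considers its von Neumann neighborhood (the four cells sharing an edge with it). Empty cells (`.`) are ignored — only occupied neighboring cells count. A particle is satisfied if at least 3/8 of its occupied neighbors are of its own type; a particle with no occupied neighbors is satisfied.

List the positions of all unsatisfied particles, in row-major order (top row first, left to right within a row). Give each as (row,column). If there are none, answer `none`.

(1,1)# 0/1 not
(1,3)# 1/2 satisfied
(1,4)# 1/2 satisfied
(1,5)+ 2/3 satisfied
(1,6)+ 2/2 satisfied
(2,1)+ 0/1 not
(2,3)+ 0/1 not
(2,5)+ 2/3 satisfied
(2,6)+ 2/2 satisfied
(3,4)+ 0/1 not
(3,5)# 0/2 not
(4,3)# 0/0 satisfied
(4,6)+ 1/1 satisfied
(5,2)# 1/1 satisfied
(5,4)+ 0/1 not
(5,5)# 0/2 not
(5,6)+ 1/2 satisfied
(6,2)# 2/2 satisfied
(7,1)# 1/1 satisfied
(7,2)# 2/2 satisfied
(7,6)+ 0/0 satisfied

(1,1), (2,1), (2,3), (3,4), (3,5), (5,4), (5,5)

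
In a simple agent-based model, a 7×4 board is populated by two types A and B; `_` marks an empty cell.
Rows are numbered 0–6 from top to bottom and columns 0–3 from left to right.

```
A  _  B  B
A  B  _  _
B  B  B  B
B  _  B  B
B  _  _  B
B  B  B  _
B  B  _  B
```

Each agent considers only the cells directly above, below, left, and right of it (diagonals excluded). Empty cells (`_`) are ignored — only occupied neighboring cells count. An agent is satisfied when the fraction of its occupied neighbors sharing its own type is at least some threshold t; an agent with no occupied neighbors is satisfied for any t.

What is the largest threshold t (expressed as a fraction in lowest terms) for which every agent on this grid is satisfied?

(0,0)A 1/1
(0,2)B 1/1
(0,3)B 1/1
(1,0)A 1/3
(1,1)B 1/2
(2,0)B 2/3
(2,1)B 3/3
(2,2)B 3/3
(2,3)B 2/2
(3,0)B 2/2
(3,2)B 2/2
(3,3)B 3/3
(4,0)B 2/2
(4,3)B 1/1
(5,0)B 3/3
(5,1)B 3/3
(5,2)B 1/1
(6,0)B 2/2
(6,1)B 2/2
(6,3)B — no occupied neighbors
The smallest same-type fraction is 1/3 at (1,0), which reduces to 1/3. Any threshold above that leaves this agent unsatisfied.

1/3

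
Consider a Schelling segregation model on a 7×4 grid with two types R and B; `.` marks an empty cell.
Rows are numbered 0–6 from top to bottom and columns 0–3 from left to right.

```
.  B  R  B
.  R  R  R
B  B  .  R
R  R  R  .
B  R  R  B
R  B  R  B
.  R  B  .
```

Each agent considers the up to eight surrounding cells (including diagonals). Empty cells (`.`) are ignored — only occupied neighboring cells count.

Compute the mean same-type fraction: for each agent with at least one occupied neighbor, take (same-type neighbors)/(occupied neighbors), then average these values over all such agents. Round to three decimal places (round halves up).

(0,1)B 0/3
(0,2)R 3/5
(0,3)B 0/3
(1,1)R 2/5
(1,2)R 4/7
(1,3)R 3/4
(2,0)B 1/4
(2,1)B 1/6
(2,3)R 3/3
(3,0)R 2/5
(3,1)R 4/7
(3,2)R 4/6
(4,0)B 1/5
(4,1)R 6/8
(4,2)R 4/7
(4,3)B 1/4
(5,0)R 2/4
(5,1)B 2/7
(5,2)R 3/7
(5,3)B 2/4
(6,1)R 2/4
(6,2)B 2/4
Sum over 22 agents: 0/3 + 3/5 + 0/3 + 2/5 + 4/7 + 3/4 + 1/4 + 1/6 + 3/3 + 2/5 + 4/7 + 4/6 + 1/5 + 6/8 + 4/7 + 1/4 + 2/4 + 2/7 + 3/7 + 2/4 + 2/4 + 2/4 = 2071/210; mean = 2071/210 ÷ 22 = 2071/4620 = 0.448268… → 0.448.

0.448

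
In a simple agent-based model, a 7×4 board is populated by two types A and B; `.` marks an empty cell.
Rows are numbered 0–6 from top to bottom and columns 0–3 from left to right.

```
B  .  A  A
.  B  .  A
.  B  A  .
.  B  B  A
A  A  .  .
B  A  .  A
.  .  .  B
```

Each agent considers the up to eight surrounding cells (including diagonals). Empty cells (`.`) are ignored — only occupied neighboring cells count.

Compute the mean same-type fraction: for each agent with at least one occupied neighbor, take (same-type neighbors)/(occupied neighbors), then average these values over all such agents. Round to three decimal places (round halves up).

(0,0)B 1/1
(0,2)A 2/3
(0,3)A 2/2
(1,1)B 2/4
(1,3)A 3/3
(2,1)B 3/4
(2,2)A 2/6
(3,1)B 2/5
(3,2)B 2/5
(3,3)A 1/2
(4,0)A 2/4
(4,1)A 2/5
(5,0)B 0/3
(5,1)A 2/3
(5,3)A 0/1
(6,3)B 0/1
Sum over 16 agents: 1/1 + 2/3 + 2/2 + 2/4 + 3/3 + 3/4 + 2/6 + 2/5 + 2/5 + 1/2 + 2/4 + 2/5 + 0/3 + 2/3 + 0/1 + 0/1 = 487/60; mean = 487/60 ÷ 16 = 487/960 = 0.507291… → 0.507.

0.507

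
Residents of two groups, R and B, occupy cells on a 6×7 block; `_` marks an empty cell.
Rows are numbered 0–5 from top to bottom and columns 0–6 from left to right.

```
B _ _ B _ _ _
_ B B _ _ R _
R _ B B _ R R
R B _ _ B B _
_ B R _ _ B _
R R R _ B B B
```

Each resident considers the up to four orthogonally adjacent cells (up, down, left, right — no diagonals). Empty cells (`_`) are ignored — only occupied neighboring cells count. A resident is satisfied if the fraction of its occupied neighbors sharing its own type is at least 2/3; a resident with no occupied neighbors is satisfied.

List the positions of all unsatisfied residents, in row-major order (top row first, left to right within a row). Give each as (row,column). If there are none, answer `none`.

Row 0: (0,0)B 0/0 ✓ · (0,3)B 0/0 ✓
Row 1: (1,1)B 1/1 ✓ · (1,2)B 2/2 ✓ · (1,5)R 1/1 ✓
Row 2: (2,0)R 1/1 ✓ · (2,2)B 2/2 ✓ · (2,3)B 1/1 ✓ · (2,5)R 2/3 ✓ · (2,6)R 1/1 ✓
Row 3: (3,0)R 1/2 ✗ · (3,1)B 1/2 ✗ · (3,4)B 1/1 ✓ · (3,5)B 2/3 ✓
Row 4: (4,1)B 1/3 ✗ · (4,2)R 1/2 ✗ · (4,5)B 2/2 ✓
Row 5: (5,0)R 1/1 ✓ · (5,1)R 2/3 ✓ · (5,2)R 2/2 ✓ · (5,4)B 1/1 ✓ · (5,5)B 3/3 ✓ · (5,6)B 1/1 ✓

(3,0), (3,1), (4,1), (4,2)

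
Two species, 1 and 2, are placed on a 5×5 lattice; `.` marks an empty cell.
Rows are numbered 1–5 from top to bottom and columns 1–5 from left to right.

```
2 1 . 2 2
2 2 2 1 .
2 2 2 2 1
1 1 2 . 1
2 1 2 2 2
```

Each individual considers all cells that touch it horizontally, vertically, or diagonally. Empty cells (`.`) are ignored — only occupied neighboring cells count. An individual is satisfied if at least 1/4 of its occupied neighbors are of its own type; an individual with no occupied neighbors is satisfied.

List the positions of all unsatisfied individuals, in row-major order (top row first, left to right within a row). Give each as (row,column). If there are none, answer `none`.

Row 1: (1,1)2 2/3 ✓ · (1,2)1 0/4 ✗ · (1,4)2 2/3 ✓ · (1,5)2 1/2 ✓
Row 2: (2,1)2 4/5 ✓ · (2,2)2 6/7 ✓ · (2,3)2 5/7 ✓ · (2,4)1 1/6 ✗
Row 3: (3,1)2 3/5 ✓ · (3,2)2 6/8 ✓ · (3,3)2 5/7 ✓ · (3,4)2 3/6 ✓ · (3,5)1 2/3 ✓
Row 4: (4,1)1 2/5 ✓ · (4,2)1 2/8 ✓ · (4,3)2 5/7 ✓ · (4,5)1 1/4 ✓
Row 5: (5,1)2 0/3 ✗ · (5,2)1 2/5 ✓ · (5,3)2 2/4 ✓ · (5,4)2 3/4 ✓ · (5,5)2 1/2 ✓

(1,2), (2,4), (5,1)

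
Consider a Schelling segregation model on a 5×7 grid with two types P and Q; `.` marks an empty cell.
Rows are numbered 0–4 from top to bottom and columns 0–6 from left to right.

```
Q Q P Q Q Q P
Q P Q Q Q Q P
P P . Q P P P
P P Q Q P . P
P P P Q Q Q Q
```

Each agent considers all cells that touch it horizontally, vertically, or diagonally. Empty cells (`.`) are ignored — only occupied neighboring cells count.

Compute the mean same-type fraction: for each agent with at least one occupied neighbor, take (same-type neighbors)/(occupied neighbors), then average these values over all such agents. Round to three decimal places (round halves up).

Row 0: (0,0)Q 2/3 · (0,1)Q 3/5 · (0,2)P 1/5 · (0,3)Q 4/5 · (0,4)Q 5/5 · (0,5)Q 3/5 · (0,6)P 1/3
Row 1: (1,0)Q 2/5 · (1,1)P 3/7 · (1,2)Q 4/7 · (1,3)Q 5/7 · (1,4)Q 6/8 · (1,5)Q 3/8 · (1,6)P 3/5
Row 2: (2,0)P 4/5 · (2,1)P 4/7 · (2,3)Q 5/7 · (2,4)P 2/7 · (2,5)P 5/7 · (2,6)P 3/4
Row 3: (3,0)P 5/5 · (3,1)P 6/7 · (3,2)Q 3/7 · (3,3)Q 4/7 · (3,4)P 2/7 · (3,6)P 2/4
Row 4: (4,0)P 3/3 · (4,1)P 4/5 · (4,2)P 2/5 · (4,3)Q 3/5 · (4,4)Q 3/4 · (4,5)Q 2/4 · (4,6)Q 1/2
Sum over 33 agents: 2/3 + 3/5 + 1/5 + 4/5 + 5/5 + 3/5 + 1/3 + 2/5 + 3/7 + 4/7 + 5/7 + 6/8 + 3/8 + 3/5 + 4/5 + 4/7 + 5/7 + 2/7 + 5/7 + 3/4 + 5/5 + 6/7 + 3/7 + 4/7 + 2/7 + 2/4 + 3/3 + 4/5 + 2/5 + 3/5 + 3/4 + 2/4 + 1/2 = 5619/280; mean = 5619/280 ÷ 33 = 1873/3080 = 0.608116… → 0.608.

0.608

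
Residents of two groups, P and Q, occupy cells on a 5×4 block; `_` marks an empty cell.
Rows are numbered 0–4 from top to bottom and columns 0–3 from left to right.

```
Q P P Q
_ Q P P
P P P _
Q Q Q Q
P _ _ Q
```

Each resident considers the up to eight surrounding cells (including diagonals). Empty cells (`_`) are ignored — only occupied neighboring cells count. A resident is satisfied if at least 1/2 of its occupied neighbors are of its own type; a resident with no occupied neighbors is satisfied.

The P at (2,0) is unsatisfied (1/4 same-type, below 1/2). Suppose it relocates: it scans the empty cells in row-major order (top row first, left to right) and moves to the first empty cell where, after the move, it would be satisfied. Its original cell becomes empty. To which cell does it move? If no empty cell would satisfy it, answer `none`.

Vacating (2,0). Empty cells in order:
  (1,0): 2/4 same-type → satisfied — stop here.

(1,0)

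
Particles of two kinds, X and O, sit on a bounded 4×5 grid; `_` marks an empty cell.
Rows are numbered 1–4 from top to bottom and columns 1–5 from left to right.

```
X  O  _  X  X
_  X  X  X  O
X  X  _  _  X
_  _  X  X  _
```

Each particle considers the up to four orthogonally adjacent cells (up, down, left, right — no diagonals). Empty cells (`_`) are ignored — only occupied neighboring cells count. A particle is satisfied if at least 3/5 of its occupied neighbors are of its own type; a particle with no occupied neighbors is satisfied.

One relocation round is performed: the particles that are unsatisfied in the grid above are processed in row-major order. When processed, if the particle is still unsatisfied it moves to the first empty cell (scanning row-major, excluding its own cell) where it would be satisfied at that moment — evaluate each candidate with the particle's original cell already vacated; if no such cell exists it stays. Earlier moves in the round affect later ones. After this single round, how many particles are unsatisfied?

Initially unsatisfied (in order): (1,1), (1,2), (1,5), (2,5), (3,5).
  (1,1) → (1,3).
  (1,2) → (1,1).
  (1,5) → (1,2).
  (2,5): no empty cell satisfies it; stays.
  (3,5) → (2,1).
Resulting grid:
O X X X _
X X X X O
X X _ _ _
_ _ X X _
Unsatisfied now: (1,1), (2,5).

2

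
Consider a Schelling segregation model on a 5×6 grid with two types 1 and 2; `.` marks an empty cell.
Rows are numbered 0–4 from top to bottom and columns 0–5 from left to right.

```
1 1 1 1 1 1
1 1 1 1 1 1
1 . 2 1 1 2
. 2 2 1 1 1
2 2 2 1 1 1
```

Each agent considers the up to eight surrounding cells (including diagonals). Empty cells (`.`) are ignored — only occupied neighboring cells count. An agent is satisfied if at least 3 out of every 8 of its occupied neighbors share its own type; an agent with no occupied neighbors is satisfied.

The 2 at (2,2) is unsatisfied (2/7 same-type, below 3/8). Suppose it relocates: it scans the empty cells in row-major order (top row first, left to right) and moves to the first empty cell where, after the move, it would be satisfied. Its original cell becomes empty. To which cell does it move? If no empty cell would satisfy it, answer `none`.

(3,0)

Vacating (2,2). Empty cells in order:
  (2,1): 2/6 same-type → still unsatisfied.
  (3,0): 3/4 same-type → satisfied — stop here.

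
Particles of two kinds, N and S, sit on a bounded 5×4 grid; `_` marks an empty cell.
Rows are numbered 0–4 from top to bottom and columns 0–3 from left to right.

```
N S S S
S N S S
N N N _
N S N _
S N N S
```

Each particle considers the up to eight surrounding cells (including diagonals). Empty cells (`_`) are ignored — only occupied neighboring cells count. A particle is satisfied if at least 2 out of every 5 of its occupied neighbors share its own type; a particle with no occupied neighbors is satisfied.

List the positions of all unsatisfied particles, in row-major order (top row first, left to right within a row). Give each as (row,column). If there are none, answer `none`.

(0,0), (1,0), (3,1), (4,0), (4,3)

Row 0: (0,0)N 1/3 unhappy · (0,1)S 3/5 ok · (0,2)S 4/5 ok · (0,3)S 3/3 ok
Row 1: (1,0)S 1/5 unhappy · (1,1)N 4/8 ok · (1,2)S 4/7 ok · (1,3)S 3/4 ok
Row 2: (2,0)N 3/5 ok · (2,1)N 5/8 ok · (2,2)N 3/6 ok
Row 3: (3,0)N 3/5 ok · (3,1)S 1/8 unhappy · (3,2)N 4/6 ok
Row 4: (4,0)S 1/3 unhappy · (4,1)N 3/5 ok · (4,2)N 2/4 ok · (4,3)S 0/2 unhappy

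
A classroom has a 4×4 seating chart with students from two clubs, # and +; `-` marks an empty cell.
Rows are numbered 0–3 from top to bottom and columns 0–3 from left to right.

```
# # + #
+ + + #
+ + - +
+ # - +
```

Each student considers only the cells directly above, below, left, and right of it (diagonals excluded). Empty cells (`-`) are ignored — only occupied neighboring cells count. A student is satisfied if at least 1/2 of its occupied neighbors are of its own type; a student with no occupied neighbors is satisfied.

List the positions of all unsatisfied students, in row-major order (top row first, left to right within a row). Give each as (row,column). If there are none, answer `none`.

(0,1), (0,2), (1,3), (3,1)

(0,0)# 1/2 ok
(0,1)# 1/3 unhappy
(0,2)+ 1/3 unhappy
(0,3)# 1/2 ok
(1,0)+ 2/3 ok
(1,1)+ 3/4 ok
(1,2)+ 2/3 ok
(1,3)# 1/3 unhappy
(2,0)+ 3/3 ok
(2,1)+ 2/3 ok
(2,3)+ 1/2 ok
(3,0)+ 1/2 ok
(3,1)# 0/2 unhappy
(3,3)+ 1/1 ok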